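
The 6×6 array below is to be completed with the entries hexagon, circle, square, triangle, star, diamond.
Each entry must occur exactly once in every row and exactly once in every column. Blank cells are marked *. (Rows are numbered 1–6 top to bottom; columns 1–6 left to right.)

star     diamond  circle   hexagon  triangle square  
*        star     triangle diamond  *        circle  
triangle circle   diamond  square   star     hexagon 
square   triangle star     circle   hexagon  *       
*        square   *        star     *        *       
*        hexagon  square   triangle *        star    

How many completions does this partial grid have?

Row 2, column 1: eliminating its row and column leaves {hexagon}.
Row 2, column 5: eliminating its row and column leaves {square}.
Row 4, column 6: eliminating its row and column leaves {diamond}.
Row 5, column 1: eliminating its row and column leaves {hexagon, circle, diamond}.
Row 5, column 3: eliminating its row and column leaves {hexagon}.
Row 5, column 5: eliminating its row and column leaves {circle, diamond}.
Row 5, column 6: eliminating its row and column leaves {triangle, diamond}.
Row 6, column 1: eliminating its row and column leaves {circle, diamond}.
Row 6, column 5: eliminating its row and column leaves {circle, diamond}.
Enumerating the assignments across these blanks that avoid any row or column repeat gives 2 completions.

2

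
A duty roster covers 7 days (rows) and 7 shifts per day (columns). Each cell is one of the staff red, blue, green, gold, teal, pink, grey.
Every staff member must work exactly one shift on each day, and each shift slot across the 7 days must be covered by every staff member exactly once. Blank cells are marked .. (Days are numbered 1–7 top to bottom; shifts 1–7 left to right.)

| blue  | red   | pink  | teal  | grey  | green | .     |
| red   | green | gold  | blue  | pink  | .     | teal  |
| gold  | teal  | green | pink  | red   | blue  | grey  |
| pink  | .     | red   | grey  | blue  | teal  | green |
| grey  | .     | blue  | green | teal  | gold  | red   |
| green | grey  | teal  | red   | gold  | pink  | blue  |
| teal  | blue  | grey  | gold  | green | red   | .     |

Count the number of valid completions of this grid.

1

Day 1, shift 7: eliminating its day and shift leaves {gold}.
Day 2, shift 6: eliminating its day and shift leaves {grey}.
Day 4, shift 2: eliminating its day and shift leaves {gold}.
Day 5, shift 2: eliminating its day and shift leaves {pink}.
Day 7, shift 7: eliminating its day and shift leaves {pink}.
Only one assignment across all blanks avoids any day or shift repeat, giving 1 completion.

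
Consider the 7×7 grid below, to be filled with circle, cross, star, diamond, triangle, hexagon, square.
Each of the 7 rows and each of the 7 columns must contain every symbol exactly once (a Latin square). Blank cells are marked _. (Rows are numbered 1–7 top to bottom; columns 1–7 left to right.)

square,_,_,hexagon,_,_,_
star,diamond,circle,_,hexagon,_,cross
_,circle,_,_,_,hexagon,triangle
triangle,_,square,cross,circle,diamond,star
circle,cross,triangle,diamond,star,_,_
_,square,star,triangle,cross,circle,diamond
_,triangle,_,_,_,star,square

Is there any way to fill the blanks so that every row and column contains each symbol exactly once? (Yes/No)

Yes

No row or column among the givens repeats a symbol, and propagating forced cells runs into no contradiction.
One valid completion exists (for instance, square star diamond hexagon triangle cross circle / star diamond circle square hexagon triangle cross / diamond circle cross star square hexagon triangle / triangle hexagon square cross circle diamond star / circle cross triangle diamond star square hexagon / hexagon square star triangle cross circle diamond / cross triangle hexagon circle diamond star square).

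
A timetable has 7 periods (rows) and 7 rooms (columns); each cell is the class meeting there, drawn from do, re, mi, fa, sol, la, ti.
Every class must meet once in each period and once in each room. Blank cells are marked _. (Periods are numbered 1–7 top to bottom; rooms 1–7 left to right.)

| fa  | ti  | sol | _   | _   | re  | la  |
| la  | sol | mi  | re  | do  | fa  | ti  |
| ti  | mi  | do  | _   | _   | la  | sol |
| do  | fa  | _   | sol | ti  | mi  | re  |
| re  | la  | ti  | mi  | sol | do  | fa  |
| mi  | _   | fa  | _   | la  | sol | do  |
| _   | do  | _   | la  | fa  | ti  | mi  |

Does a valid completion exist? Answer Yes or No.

No period or room among the givens repeats a symbol, and propagating forced cells runs into no contradiction.
One valid completion exists (for instance, fa ti sol do mi re la / la sol mi re do fa ti / ti mi do fa re la sol / do fa la sol ti mi re / re la ti mi sol do fa / mi re fa ti la sol do / sol do re la fa ti mi).

Yes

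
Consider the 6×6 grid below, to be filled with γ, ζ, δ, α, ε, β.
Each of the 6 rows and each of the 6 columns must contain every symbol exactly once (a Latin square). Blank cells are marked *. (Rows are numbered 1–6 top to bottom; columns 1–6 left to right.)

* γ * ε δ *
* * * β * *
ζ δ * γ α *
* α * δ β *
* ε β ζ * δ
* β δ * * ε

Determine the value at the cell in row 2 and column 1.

Row 2, column 2: row 2 has {β} and column 2 has {γ, δ, α, ε, β}, leaving only ζ.
Row 3, column 3: row 3 has {γ, ζ, δ, α} and column 3 has {δ, β}, leaving only ε.
Row 3, column 6: row 3 has {γ, ζ, δ, α, ε} and column 6 has {δ, ε}, leaving only β.
Row 5, column 5: row 5 has {ζ, δ, ε, β} and column 5 has {δ, α, β}, leaving only γ.
Row 2, column 5: row 2 has {ζ, β} and column 5 has {γ, δ, α, β}, leaving only ε.
Row 5, column 1: row 5 has {γ, ζ, δ, ε, β} and column 1 has {ζ}, leaving only α.
Row 1, column 1: row 1 has {γ, δ, ε} and column 1 has {ζ, α}, leaving only β.
Row 6, column 1: row 6 has {δ, ε, β} and column 1 has {ζ, α, β}, leaving only γ.
Row 2 already has {ζ, ε, β} and column 1 already has {γ, ζ, α, β}, so row 2, column 1 must be δ.

δ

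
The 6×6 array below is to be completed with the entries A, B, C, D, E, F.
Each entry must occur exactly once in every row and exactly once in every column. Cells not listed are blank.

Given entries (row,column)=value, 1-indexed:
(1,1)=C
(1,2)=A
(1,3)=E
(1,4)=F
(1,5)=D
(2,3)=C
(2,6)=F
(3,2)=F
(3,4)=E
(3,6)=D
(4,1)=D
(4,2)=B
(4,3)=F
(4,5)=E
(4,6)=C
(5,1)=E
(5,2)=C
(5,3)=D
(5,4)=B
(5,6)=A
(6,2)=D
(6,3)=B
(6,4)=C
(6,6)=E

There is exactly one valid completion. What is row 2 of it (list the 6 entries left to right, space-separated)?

Row 2, column 2: row 2 has {C, F} and column 2 has {A, B, C, D, F}, leaving only E.
Row 1, column 6: row 1 has {A, C, D, E, F} and column 6 has {A, C, D, E, F}, leaving only B.
Row 3, column 3: row 3 has {D, E, F} and column 3 has {B, C, D, E, F}, leaving only A.
Row 3, column 1: row 3 has {A, D, E, F} and column 1 has {C, D, E}, leaving only B.
Row 2, column 1: row 2 has {C, E, F} and column 1 has {B, C, D, E}, leaving only A.
Row 2, column 4: row 2 has {A, C, E, F} and column 4 has {B, C, E, F}, leaving only D.
Row 2, column 5: row 2 has {A, C, D, E, F} and column 5 has {D, E}, leaving only B.
So row 2 reads: A E C D B F.

A E C D B F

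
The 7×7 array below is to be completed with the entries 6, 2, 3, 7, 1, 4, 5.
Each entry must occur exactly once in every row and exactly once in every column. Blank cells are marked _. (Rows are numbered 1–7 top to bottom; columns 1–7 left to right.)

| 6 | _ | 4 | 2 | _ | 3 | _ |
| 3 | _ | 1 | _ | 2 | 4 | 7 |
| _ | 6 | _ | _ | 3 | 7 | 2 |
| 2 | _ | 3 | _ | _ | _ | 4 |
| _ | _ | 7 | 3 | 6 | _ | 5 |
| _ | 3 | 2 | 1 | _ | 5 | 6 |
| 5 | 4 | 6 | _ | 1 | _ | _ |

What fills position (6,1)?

7

Row 1, column 7: row 1 has {6, 2, 3, 4} and column 7 has {6, 2, 7, 4, 5}, leaving only 1.
Row 2, column 2: row 2 has {2, 3, 7, 1, 4} and column 2 has {6, 3, 4}, leaving only 5.
Row 1, column 2: row 1 has {6, 2, 3, 1, 4} and column 2 has {6, 3, 4, 5}, leaving only 7.
Row 1, column 5: row 1 has {6, 2, 3, 7, 1, 4} and column 5 has {6, 2, 3, 1}, leaving only 5.
Row 2, column 4: row 2 has {2, 3, 7, 1, 4, 5} and column 4 has {2, 3, 1}, leaving only 6.
Row 3, column 3: row 3 has {6, 2, 3, 7} and column 3 has {6, 2, 3, 7, 1, 4}, leaving only 5.
Row 3, column 4: row 3 has {6, 2, 3, 7, 5} and column 4 has {6, 2, 3, 1}, leaving only 4.
Row 3, column 1: row 3 has {6, 2, 3, 7, 4, 5} and column 1 has {6, 2, 3, 5}, leaving only 1.
Row 4, column 2: row 4 has {2, 3, 4} and column 2 has {6, 3, 7, 4, 5}, leaving only 1.
Row 4, column 5: row 4 has {2, 3, 1, 4} and column 5 has {6, 2, 3, 1, 5}, leaving only 7.
Row 4, column 4: row 4 has {2, 3, 7, 1, 4} and column 4 has {6, 2, 3, 1, 4}, leaving only 5.
Row 4, column 6: row 4 has {2, 3, 7, 1, 4, 5} and column 6 has {3, 7, 4, 5}, leaving only 6.
Row 5, column 1: row 5 has {6, 3, 7, 5} and column 1 has {6, 2, 3, 1, 5}, leaving only 4.
Row 6 already has {6, 2, 3, 1, 5} and column 1 already has {6, 2, 3, 1, 4, 5}, so row 6, column 1 must be 7.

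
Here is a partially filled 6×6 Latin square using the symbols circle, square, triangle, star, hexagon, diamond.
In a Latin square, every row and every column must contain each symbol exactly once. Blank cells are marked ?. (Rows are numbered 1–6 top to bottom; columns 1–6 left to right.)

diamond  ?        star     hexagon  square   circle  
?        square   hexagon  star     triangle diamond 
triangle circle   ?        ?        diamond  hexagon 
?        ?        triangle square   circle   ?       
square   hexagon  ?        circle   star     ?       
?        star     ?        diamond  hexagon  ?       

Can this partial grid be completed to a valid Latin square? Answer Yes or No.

No

Row 3, column 4: row 3 together with column 4 already contain {circle, square, triangle, star, hexagon, diamond} — every symbol — so nothing can go there. The grid has no valid completion.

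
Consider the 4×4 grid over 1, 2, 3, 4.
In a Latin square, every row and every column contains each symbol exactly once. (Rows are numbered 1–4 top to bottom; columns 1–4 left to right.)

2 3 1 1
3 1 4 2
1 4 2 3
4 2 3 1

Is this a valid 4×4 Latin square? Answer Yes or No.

Column 4 contains 1 twice (at rows 1 and 4), so it is not a permutation.

No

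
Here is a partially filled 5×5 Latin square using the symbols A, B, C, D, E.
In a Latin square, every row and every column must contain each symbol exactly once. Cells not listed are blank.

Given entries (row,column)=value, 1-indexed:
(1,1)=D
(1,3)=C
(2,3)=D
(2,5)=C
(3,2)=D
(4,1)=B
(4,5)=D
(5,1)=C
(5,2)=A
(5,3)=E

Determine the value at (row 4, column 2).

C

Row 4, column 3: row 4 has {B, D} and column 3 has {C, D, E}, leaving only A.
Row 3, column 3: row 3 has {D} and column 3 has {A, C, D, E}, leaving only B.
Row 5, column 5: row 5 has {A, C, E} and column 5 has {C, D}, leaving only B.
Row 5, column 4: row 5 has {A, B, C, E} and column 4 has {}, leaving only D.
Row 4, column 2 is narrowed to {C, E}.
If it were E, then row 2, column 2 would be left with no valid symbol.
So row 4, column 2 must be C.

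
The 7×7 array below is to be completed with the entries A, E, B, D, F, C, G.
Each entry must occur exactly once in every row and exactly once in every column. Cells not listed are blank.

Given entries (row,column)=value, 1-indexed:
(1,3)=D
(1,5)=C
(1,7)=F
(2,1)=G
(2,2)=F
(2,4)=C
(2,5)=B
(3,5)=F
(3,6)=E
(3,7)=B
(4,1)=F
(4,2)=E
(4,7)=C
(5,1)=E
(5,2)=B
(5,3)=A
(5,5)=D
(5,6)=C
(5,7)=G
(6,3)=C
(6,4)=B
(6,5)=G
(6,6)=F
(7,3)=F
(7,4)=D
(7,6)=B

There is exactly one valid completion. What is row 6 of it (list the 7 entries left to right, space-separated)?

Row 2, column 3: row 2 has {B, F, C, G} and column 3 has {A, D, F, C}, leaving only E.
Row 3, column 3: row 3 has {E, B, F} and column 3 has {A, E, D, F, C}, leaving only G.
Row 3, column 4: row 3 has {E, B, F, G} and column 4 has {B, D, C}, leaving only A.
Row 4, column 3: row 4 has {E, F, C} and column 3 has {A, E, D, F, C, G}, leaving only B.
Row 4, column 4: row 4 has {E, B, F, C} and column 4 has {A, B, D, C}, leaving only G.
Row 1, column 4: row 1 has {D, F, C} and column 4 has {A, B, D, C, G}, leaving only E.
Row 4, column 5: row 4 has {E, B, F, C, G} and column 5 has {B, D, F, C, G}, leaving only A.
Row 4, column 6: row 4 has {A, E, B, F, C, G} and column 6 has {E, B, F, C}, leaving only D.
Row 2, column 6: row 2 has {E, B, F, C, G} and column 6 has {E, B, D, F, C}, leaving only A.
Row 1, column 6: row 1 has {E, D, F, C} and column 6 has {A, E, B, D, F, C}, leaving only G.
Row 1, column 2: row 1 has {E, D, F, C, G} and column 2 has {E, B, F}, leaving only A.
Row 6, column 2: row 6 has {B, F, C, G} and column 2 has {A, E, B, F}, leaving only D.
Row 6, column 1: row 6 has {B, D, F, C, G} and column 1 has {E, F, G}, leaving only A.
Row 6, column 7: row 6 has {A, B, D, F, C, G} and column 7 has {B, F, C, G}, leaving only E.
So row 6 reads: A D C B G F E.

A D C B G F E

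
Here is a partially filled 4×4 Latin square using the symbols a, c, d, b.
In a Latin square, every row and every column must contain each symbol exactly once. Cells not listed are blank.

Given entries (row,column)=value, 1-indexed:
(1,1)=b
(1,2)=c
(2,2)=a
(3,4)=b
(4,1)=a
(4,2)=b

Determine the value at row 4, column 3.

Row 3, column 2: row 3 has {b} and column 2 has {a, c, b}, leaving only d.
Row 3, column 1: row 3 has {d, b} and column 1 has {a, b}, leaving only c.
Row 2, column 1: row 2 has {a} and column 1 has {a, c, b}, leaving only d.
Row 2, column 4: row 2 has {a, d} and column 4 has {b}, leaving only c.
Row 2, column 3: row 2 has {a, c, d} and column 3 has {}, leaving only b.
Row 3, column 3: row 3 has {c, d, b} and column 3 has {b}, leaving only a.
Row 1, column 3: row 1 has {c, b} and column 3 has {a, b}, leaving only d.
Row 4 already has {a, b} and column 3 already has {a, d, b}, so row 4, column 3 must be c.

c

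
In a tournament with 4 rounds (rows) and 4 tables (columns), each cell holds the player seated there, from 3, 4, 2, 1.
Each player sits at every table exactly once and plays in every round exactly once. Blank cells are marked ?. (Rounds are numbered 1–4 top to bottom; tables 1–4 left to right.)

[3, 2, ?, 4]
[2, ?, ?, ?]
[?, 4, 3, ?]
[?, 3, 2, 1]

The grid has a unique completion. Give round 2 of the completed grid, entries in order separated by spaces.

2 1 4 3

Round 2, table 2: round 2 has {2} and table 2 has {3, 4, 2}, leaving only 1.
Round 2, table 3: round 2 has {2, 1} and table 3 has {3, 2}, leaving only 4.
Round 2, table 4: round 2 has {4, 2, 1} and table 4 has {4, 1}, leaving only 3.
So round 2 reads: 2 1 4 3.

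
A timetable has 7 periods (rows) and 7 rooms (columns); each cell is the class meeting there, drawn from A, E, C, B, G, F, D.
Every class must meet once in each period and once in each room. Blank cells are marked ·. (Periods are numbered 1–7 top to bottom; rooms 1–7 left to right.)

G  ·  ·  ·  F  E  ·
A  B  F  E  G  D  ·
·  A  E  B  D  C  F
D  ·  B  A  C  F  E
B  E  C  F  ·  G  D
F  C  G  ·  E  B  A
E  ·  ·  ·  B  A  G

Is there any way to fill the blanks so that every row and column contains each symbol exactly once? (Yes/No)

No

Period 3, room 1: period 3 together with room 1 already contain {A, E, C, B, G, F, D} — every symbol — so nothing can go there. The grid has no valid completion.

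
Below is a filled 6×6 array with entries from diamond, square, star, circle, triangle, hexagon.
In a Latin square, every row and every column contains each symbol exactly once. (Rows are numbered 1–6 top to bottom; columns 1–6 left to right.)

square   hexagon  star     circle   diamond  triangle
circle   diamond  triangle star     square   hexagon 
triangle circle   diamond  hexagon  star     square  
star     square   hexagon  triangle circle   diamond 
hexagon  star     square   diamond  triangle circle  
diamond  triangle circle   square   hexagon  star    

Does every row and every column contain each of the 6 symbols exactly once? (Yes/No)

Yes

Each row is a permutation of the 6 symbols, and so is each column.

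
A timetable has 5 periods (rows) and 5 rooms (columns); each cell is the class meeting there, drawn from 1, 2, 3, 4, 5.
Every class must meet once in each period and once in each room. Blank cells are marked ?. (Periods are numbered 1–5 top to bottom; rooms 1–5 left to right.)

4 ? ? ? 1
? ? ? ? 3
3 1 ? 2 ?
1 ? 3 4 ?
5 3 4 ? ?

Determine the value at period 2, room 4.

Period 2, room 1: period 2 has {3} and room 1 has {1, 3, 4, 5}, leaving only 2.
Period 3, room 3: period 3 has {1, 2, 3} and room 3 has {3, 4}, leaving only 5.
Period 1, room 3: period 1 has {1, 4} and room 3 has {3, 4, 5}, leaving only 2.
Period 1, room 2: period 1 has {1, 2, 4} and room 2 has {1, 3}, leaving only 5.
Period 1, room 4: period 1 has {1, 2, 4, 5} and room 4 has {2, 4}, leaving only 3.
Period 2, room 2: period 2 has {2, 3} and room 2 has {1, 3, 5}, leaving only 4.
Period 2, room 3: period 2 has {2, 3, 4} and room 3 has {2, 3, 4, 5}, leaving only 1.
Period 2 already has {1, 2, 3, 4} and room 4 already has {2, 3, 4}, so period 2, room 4 must be 5.

5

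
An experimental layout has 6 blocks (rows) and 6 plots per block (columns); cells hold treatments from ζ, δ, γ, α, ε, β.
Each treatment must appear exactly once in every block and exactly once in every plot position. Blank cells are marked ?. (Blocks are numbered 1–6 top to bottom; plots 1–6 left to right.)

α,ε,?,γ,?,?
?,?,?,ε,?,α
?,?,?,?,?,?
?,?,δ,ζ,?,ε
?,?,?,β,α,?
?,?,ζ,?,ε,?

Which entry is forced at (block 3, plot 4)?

δ

Block 1, plot 3: block 1 has {γ, α, ε} and plot 3 has {ζ, δ}, leaving only β.
Block 2, plot 3: block 2 has {α, ε} and plot 3 has {ζ, δ, β}, leaving only γ.
Block 5, plot 3: block 5 has {α, β} and plot 3 has {ζ, δ, γ, β}, leaving only ε.
Block 3, plot 3: block 3 has {} and plot 3 has {ζ, δ, γ, ε, β}, leaving only α.
Block 3 already has {α} and plot 4 already has {ζ, γ, ε, β}, so block 3, plot 4 must be δ.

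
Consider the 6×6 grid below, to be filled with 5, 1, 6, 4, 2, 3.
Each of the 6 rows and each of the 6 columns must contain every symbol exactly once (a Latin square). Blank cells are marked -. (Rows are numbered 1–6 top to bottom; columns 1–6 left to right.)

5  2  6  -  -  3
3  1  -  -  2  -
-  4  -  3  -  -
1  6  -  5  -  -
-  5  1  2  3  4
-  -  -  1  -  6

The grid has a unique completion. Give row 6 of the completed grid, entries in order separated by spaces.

Row 6, column 2: row 6 has {1, 6} and column 2 has {5, 1, 6, 4, 2}, leaving only 3.
Row 1, column 4: row 1 has {5, 6, 2, 3} and column 4 has {5, 1, 2, 3}, leaving only 4.
Row 1, column 5: row 1 has {5, 6, 4, 2, 3} and column 5 has {2, 3}, leaving only 1.
Row 2, column 4: row 2 has {1, 2, 3} and column 4 has {5, 1, 4, 2, 3}, leaving only 6.
Row 2, column 6: row 2 has {1, 6, 2, 3} and column 6 has {6, 4, 3}, leaving only 5.
Row 2, column 3: row 2 has {5, 1, 6, 2, 3} and column 3 has {1, 6}, leaving only 4.
Row 4, column 5: row 4 has {5, 1, 6} and column 5 has {1, 2, 3}, leaving only 4.
Row 6, column 5: row 6 has {1, 6, 3} and column 5 has {1, 4, 2, 3}, leaving only 5.
Row 6, column 3: row 6 has {5, 1, 6, 3} and column 3 has {1, 6, 4}, leaving only 2.
Row 6, column 1: row 6 has {5, 1, 6, 2, 3} and column 1 has {5, 1, 3}, leaving only 4.
So row 6 reads: 4 3 2 1 5 6.

4 3 2 1 5 6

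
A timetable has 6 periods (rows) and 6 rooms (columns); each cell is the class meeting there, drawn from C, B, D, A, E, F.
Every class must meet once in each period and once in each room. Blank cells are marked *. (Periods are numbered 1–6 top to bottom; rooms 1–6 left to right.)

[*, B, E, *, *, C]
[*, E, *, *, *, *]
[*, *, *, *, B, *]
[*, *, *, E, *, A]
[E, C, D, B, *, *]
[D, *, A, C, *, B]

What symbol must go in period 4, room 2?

D

Period 5, room 6: period 5 has {C, B, D, E} and room 6 has {C, B, A}, leaving only F.
Period 2, room 6: period 2 has {E} and room 6 has {C, B, A, F}, leaving only D.
Period 3, room 6: period 3 has {B} and room 6 has {C, B, D, A, F}, leaving only E.
Period 5, room 5: period 5 has {C, B, D, E, F} and room 5 has {B}, leaving only A.
Period 6, room 2: period 6 has {C, B, D, A} and room 2 has {C, B, E}, leaving only F.
Period 4 already has {A, E} and room 2 already has {C, B, E, F}, so period 4, room 2 must be D.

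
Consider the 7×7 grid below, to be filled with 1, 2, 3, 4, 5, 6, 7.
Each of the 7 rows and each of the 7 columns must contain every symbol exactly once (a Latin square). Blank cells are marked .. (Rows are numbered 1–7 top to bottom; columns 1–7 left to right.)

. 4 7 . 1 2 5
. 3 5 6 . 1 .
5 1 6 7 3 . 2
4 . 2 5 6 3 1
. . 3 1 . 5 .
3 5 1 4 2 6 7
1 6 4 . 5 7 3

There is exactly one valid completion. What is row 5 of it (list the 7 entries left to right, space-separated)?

7 2 3 1 4 5 6

Row 1, column 1: row 1 has {1, 2, 4, 5, 7} and column 1 has {1, 3, 4, 5}, leaving only 6.
Row 1, column 4: row 1 has {1, 2, 4, 5, 6, 7} and column 4 has {1, 4, 5, 6, 7}, leaving only 3.
Row 2, column 7: row 2 has {1, 3, 5, 6} and column 7 has {1, 2, 3, 5, 7}, leaving only 4.
Row 5, column 7: row 5 has {1, 3, 5} and column 7 has {1, 2, 3, 4, 5, 7}, leaving only 6.
Row 2, column 5: row 2 has {1, 3, 4, 5, 6} and column 5 has {1, 2, 3, 5, 6}, leaving only 7.
Row 5, column 5: row 5 has {1, 3, 5, 6} and column 5 has {1, 2, 3, 5, 6, 7}, leaving only 4.
Row 2, column 1: row 2 has {1, 3, 4, 5, 6, 7} and column 1 has {1, 3, 4, 5, 6}, leaving only 2.
Row 5, column 1: row 5 has {1, 3, 4, 5, 6} and column 1 has {1, 2, 3, 4, 5, 6}, leaving only 7.
Row 5, column 2: row 5 has {1, 3, 4, 5, 6, 7} and column 2 has {1, 3, 4, 5, 6}, leaving only 2.
So row 5 reads: 7 2 3 1 4 5 6.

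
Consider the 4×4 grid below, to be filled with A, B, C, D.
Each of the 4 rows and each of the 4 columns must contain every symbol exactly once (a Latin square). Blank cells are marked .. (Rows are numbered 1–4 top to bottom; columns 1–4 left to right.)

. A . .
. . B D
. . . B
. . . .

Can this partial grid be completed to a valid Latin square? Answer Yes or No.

No row or column among the givens repeats a symbol, and propagating forced cells runs into no contradiction.
One valid completion exists (for instance, B A D C / A C B D / C D A B / D B C A).

Yes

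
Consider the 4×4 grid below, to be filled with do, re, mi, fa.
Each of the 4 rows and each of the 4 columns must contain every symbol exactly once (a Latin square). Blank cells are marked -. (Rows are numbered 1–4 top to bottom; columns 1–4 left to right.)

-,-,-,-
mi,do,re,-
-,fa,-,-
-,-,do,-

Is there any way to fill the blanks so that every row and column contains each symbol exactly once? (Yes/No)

Yes

No row or column among the givens repeats a symbol, and propagating forced cells runs into no contradiction.
One valid completion exists (for instance, do mi fa re / mi do re fa / re fa mi do / fa re do mi).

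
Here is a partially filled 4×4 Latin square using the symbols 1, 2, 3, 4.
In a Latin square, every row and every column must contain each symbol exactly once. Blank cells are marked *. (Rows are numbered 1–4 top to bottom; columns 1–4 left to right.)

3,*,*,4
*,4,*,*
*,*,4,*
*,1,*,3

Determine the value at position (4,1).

Row 1, column 2: row 1 has {3, 4} and column 2 has {1, 4}, leaving only 2.
Row 1, column 3: row 1 has {2, 3, 4} and column 3 has {4}, leaving only 1.
Row 3, column 2: row 3 has {4} and column 2 has {1, 2, 4}, leaving only 3.
Row 4, column 3: row 4 has {1, 3} and column 3 has {1, 4}, leaving only 2.
Row 4 already has {1, 2, 3} and column 1 already has {3}, so row 4, column 1 must be 4.

4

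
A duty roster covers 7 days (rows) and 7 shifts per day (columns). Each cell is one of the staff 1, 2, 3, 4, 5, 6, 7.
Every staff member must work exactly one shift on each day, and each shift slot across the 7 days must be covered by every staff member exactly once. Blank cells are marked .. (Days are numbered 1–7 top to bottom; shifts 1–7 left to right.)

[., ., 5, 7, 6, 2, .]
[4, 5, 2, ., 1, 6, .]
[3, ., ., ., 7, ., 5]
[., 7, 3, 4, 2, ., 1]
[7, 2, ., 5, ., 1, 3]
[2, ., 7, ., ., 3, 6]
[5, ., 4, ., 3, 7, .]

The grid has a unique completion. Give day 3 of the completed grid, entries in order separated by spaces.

3 6 1 2 7 4 5

Day 3, shift 6: day 3 has {3, 5, 7} and shift 6 has {1, 2, 3, 6, 7}, leaving only 4.
Day 1, shift 1: day 1 has {2, 5, 6, 7} and shift 1 has {2, 3, 4, 5, 7}, leaving only 1.
Day 1, shift 7: day 1 has {1, 2, 5, 6, 7} and shift 7 has {1, 3, 5, 6}, leaving only 4.
Day 1, shift 2: day 1 has {1, 2, 4, 5, 6, 7} and shift 2 has {2, 5, 7}, leaving only 3.
Day 2, shift 4: day 2 has {1, 2, 4, 5, 6} and shift 4 has {4, 5, 7}, leaving only 3.
Day 2, shift 7: day 2 has {1, 2, 3, 4, 5, 6} and shift 7 has {1, 3, 4, 5, 6}, leaving only 7.
Day 4, shift 1: day 4 has {1, 2, 3, 4, 7} and shift 1 has {1, 2, 3, 4, 5, 7}, leaving only 6.
Day 4, shift 6: day 4 has {1, 2, 3, 4, 6, 7} and shift 6 has {1, 2, 3, 4, 6, 7}, leaving only 5.
Day 5, shift 3: day 5 has {1, 2, 3, 5, 7} and shift 3 has {2, 3, 4, 5, 7}, leaving only 6.
Day 3, shift 3: day 3 has {3, 4, 5, 7} and shift 3 has {2, 3, 4, 5, 6, 7}, leaving only 1.
Day 3, shift 2: day 3 has {1, 3, 4, 5, 7} and shift 2 has {2, 3, 5, 7}, leaving only 6.
Day 3, shift 4: day 3 has {1, 3, 4, 5, 6, 7} and shift 4 has {3, 4, 5, 7}, leaving only 2.
So day 3 reads: 3 6 1 2 7 4 5.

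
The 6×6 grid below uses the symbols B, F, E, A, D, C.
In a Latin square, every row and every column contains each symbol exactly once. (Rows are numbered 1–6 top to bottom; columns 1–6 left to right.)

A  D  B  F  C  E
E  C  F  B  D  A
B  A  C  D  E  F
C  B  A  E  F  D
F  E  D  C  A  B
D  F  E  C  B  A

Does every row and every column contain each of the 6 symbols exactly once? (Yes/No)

No

Every row is a permutation, but column 4 contains C twice (at rows 5 and 6).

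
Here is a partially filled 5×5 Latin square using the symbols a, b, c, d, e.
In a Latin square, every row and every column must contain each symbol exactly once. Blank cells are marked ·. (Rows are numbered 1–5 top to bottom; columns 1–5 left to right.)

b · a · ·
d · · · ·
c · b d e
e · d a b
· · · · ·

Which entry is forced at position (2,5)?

Row 3, column 2: row 3 has {b, c, d, e} and column 2 has {}, leaving only a.
Row 4, column 2: row 4 has {a, b, d, e} and column 2 has {a}, leaving only c.
Row 5, column 1: row 5 has {} and column 1 has {b, c, d, e}, leaving only a.
Row 2, column 5 is narrowed to {a, c}.
If it were c, then row 5, column 5 would be left with no valid symbol.
So row 2, column 5 must be a.

a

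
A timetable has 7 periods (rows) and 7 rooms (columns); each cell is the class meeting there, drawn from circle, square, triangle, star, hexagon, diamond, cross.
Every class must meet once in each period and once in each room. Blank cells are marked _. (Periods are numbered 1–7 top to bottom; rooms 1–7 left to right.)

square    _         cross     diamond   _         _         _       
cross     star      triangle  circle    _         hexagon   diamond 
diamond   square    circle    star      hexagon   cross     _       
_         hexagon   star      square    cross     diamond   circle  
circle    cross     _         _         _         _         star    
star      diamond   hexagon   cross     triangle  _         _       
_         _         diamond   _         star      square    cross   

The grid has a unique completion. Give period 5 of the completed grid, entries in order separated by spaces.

circle cross square hexagon diamond triangle star

Period 5, room 3: period 5 has {circle, star, cross} and room 3 has {circle, triangle, star, hexagon, diamond, cross}, leaving only square.
Period 5, room 5: period 5 has {circle, square, star, cross} and room 5 has {triangle, star, hexagon, cross}, leaving only diamond.
Period 5, room 6: period 5 has {circle, square, star, diamond, cross} and room 6 has {square, hexagon, diamond, cross}, leaving only triangle.
Period 5, room 4: period 5 has {circle, square, triangle, star, diamond, cross} and room 4 has {circle, square, star, diamond, cross}, leaving only hexagon.
So period 5 reads: circle cross square hexagon diamond triangle star.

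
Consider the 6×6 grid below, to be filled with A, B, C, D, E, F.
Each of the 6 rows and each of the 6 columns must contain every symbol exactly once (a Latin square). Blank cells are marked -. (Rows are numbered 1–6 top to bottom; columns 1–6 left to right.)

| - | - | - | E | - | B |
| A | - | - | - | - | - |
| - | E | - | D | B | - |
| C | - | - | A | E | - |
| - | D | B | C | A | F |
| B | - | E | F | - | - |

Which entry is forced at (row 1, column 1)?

D

Row 2, column 4: row 2 has {A} and column 4 has {A, C, D, E, F}, leaving only B.
Row 3, column 1: row 3 has {B, D, E} and column 1 has {A, B, C}, leaving only F.
Row 1 already has {B, E} and column 1 already has {A, B, C, F}, so row 1, column 1 must be D.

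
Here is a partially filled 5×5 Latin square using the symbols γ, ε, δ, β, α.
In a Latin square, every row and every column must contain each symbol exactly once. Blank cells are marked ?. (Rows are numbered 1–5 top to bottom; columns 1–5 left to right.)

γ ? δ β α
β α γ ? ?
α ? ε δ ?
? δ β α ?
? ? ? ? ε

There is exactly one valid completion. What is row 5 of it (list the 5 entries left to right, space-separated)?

Row 5, column 1: row 5 has {ε} and column 1 has {γ, β, α}, leaving only δ.
Row 5, column 3: row 5 has {ε, δ} and column 3 has {γ, ε, δ, β}, leaving only α.
Row 5, column 4: row 5 has {ε, δ, α} and column 4 has {δ, β, α}, leaving only γ.
Row 5, column 2: row 5 has {γ, ε, δ, α} and column 2 has {δ, α}, leaving only β.
So row 5 reads: δ β α γ ε.

δ β α γ ε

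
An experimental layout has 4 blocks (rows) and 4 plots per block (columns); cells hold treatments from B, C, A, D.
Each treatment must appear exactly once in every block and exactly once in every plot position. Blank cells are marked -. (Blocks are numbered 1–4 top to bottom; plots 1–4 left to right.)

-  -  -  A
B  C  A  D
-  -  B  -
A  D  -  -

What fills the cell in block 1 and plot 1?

Block 1, plot 2: block 1 has {A} and plot 2 has {C, D}, leaving only B.
Block 3, plot 2: block 3 has {B} and plot 2 has {B, C, D}, leaving only A.
Block 3, plot 4: block 3 has {B, A} and plot 4 has {A, D}, leaving only C.
Block 3, plot 1: block 3 has {B, C, A} and plot 1 has {B, A}, leaving only D.
Block 1 already has {B, A} and plot 1 already has {B, A, D}, so block 1, plot 1 must be C.

C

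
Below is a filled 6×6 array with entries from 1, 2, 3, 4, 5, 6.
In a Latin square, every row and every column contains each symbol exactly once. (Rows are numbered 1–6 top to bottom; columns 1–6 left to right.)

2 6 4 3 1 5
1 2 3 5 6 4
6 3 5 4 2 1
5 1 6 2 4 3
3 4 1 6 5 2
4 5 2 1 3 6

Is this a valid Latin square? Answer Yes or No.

Each row is a permutation of the 6 symbols, and so is each column.

Yes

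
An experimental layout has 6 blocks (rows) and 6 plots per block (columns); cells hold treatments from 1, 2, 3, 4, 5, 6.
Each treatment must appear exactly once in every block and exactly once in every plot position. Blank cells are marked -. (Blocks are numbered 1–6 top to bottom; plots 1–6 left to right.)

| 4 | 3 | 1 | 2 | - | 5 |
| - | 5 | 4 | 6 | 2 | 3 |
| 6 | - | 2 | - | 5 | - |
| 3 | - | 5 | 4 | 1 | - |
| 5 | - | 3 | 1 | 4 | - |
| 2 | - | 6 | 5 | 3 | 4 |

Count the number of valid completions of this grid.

Block 1, plot 5: eliminating its block and plot leaves {6}.
Block 2, plot 1: eliminating its block and plot leaves {1}.
Block 3, plot 2: eliminating its block and plot leaves {1, 4}.
Block 3, plot 4: eliminating its block and plot leaves {3}.
Block 3, plot 6: eliminating its block and plot leaves {1}.
Block 4, plot 2: eliminating its block and plot leaves {2, 6}.
Block 4, plot 6: eliminating its block and plot leaves {2, 6}.
Block 5, plot 2: eliminating its block and plot leaves {2, 6}.
Block 5, plot 6: eliminating its block and plot leaves {2, 6}.
Block 6, plot 2: eliminating its block and plot leaves {1}.
Enumerating the assignments across these blanks that avoid any block or plot repeat gives 2 completions.

2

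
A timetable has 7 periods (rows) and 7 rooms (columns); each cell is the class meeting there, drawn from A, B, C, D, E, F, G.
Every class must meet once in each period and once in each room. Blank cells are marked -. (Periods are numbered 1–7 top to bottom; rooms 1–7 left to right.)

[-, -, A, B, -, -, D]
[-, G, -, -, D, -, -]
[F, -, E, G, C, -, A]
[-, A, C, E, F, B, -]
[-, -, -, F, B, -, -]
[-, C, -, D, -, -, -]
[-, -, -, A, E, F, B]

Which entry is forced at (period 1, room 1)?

E

Period 1, room 5: period 1 has {A, B, D} and room 5 has {B, C, D, E, F}, leaving only G.
Period 2, room 4: period 2 has {D, G} and room 4 has {A, B, D, E, F, G}, leaving only C.
Period 3, room 6: period 3 has {A, C, E, F, G} and room 6 has {B, F}, leaving only D.
Period 3, room 2: period 3 has {A, C, D, E, F, G} and room 2 has {A, C, G}, leaving only B.
Period 4, room 7: period 4 has {A, B, C, E, F} and room 7 has {A, B, D}, leaving only G.
Period 4, room 1: period 4 has {A, B, C, E, F, G} and room 1 has {F}, leaving only D.
Period 6, room 5: period 6 has {C, D} and room 5 has {B, C, D, E, F, G}, leaving only A.
Period 7, room 2: period 7 has {A, B, E, F} and room 2 has {A, B, C, G}, leaving only D.
Period 5, room 2: period 5 has {B, F} and room 2 has {A, B, C, D, G}, leaving only E.
Period 1, room 2: period 1 has {A, B, D, G} and room 2 has {A, B, C, D, E, G}, leaving only F.
Period 5, room 7: period 5 has {B, E, F} and room 7 has {A, B, D, G}, leaving only C.
Period 7, room 3: period 7 has {A, B, D, E, F} and room 3 has {A, C, E}, leaving only G.
Period 5, room 3: period 5 has {B, C, E, F} and room 3 has {A, C, E, G}, leaving only D.
Period 7, room 1: period 7 has {A, B, D, E, F, G} and room 1 has {D, F}, leaving only C.
Period 1 already has {A, B, D, F, G} and room 1 already has {C, D, F}, so period 1, room 1 must be E.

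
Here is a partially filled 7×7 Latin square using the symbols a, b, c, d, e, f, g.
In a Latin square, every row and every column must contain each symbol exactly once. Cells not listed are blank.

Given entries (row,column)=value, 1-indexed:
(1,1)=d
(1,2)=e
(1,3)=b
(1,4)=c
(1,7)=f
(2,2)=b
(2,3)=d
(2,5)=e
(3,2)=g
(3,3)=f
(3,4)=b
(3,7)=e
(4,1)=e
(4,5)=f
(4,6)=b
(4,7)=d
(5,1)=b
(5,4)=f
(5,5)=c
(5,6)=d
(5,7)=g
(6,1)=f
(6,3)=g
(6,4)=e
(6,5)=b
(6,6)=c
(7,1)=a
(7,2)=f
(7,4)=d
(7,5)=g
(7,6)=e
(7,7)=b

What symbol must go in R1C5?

Row 1 already has {b, c, d, e, f} and column 5 already has {b, c, e, f, g}, so row 1, column 5 must be a.

a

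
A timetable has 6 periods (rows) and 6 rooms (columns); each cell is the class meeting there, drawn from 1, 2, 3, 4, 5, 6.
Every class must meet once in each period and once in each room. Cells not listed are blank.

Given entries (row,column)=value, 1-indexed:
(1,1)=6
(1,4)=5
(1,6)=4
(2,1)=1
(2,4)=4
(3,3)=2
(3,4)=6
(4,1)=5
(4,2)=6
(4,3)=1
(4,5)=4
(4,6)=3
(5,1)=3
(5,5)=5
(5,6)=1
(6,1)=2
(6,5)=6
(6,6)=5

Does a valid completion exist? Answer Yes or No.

Period 3, room 6: period 3 together with room 6 already contain {1, 2, 3, 4, 5, 6} — every symbol — so nothing can go there. The grid has no valid completion.

No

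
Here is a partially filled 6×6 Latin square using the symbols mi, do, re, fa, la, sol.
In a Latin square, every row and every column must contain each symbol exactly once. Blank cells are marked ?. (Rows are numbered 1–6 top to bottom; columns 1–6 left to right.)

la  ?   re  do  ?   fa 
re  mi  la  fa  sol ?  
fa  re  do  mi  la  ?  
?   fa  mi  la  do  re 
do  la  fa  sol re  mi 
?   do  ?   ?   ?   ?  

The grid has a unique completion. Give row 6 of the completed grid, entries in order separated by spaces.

Row 6, column 3: row 6 has {do} and column 3 has {mi, do, re, fa, la}, leaving only sol.
Row 6, column 1: row 6 has {do, sol} and column 1 has {do, re, fa, la}, leaving only mi.
Row 6, column 4: row 6 has {mi, do, sol} and column 4 has {mi, do, fa, la, sol}, leaving only re.
Row 6, column 5: row 6 has {mi, do, re, sol} and column 5 has {do, re, la, sol}, leaving only fa.
Row 6, column 6: row 6 has {mi, do, re, fa, sol} and column 6 has {mi, re, fa}, leaving only la.
So row 6 reads: mi do sol re fa la.

mi do sol re fa la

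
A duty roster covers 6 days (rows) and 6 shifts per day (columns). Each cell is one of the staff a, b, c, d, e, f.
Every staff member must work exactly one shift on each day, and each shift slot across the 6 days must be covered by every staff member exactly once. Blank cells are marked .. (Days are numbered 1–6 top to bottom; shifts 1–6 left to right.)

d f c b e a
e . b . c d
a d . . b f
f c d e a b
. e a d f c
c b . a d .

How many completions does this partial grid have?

1

Day 2, shift 2: eliminating its day and shift leaves {a}.
Day 2, shift 4: eliminating its day and shift leaves {f}.
Day 3, shift 3: eliminating its day and shift leaves {e}.
Day 3, shift 4: eliminating its day and shift leaves {c}.
Day 5, shift 1: eliminating its day and shift leaves {b}.
Day 6, shift 3: eliminating its day and shift leaves {e, f}.
Day 6, shift 6: eliminating its day and shift leaves {e}.
Only one assignment across all blanks avoids any day or shift repeat, giving 1 completion.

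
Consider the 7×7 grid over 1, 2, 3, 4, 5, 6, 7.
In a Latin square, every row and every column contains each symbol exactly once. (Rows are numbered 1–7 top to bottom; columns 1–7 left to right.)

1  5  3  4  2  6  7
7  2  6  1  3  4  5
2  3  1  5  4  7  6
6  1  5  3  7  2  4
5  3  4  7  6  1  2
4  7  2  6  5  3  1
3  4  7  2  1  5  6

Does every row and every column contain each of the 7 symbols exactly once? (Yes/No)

No

Every row is a permutation, but column 7 contains 6 twice (at rows 3 and 7).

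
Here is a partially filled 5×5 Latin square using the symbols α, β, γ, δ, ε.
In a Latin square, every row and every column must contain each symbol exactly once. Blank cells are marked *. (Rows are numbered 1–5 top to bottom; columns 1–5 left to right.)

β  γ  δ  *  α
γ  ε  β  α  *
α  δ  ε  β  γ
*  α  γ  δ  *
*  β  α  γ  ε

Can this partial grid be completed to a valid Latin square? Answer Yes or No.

No row or column among the givens repeats a symbol, and propagating forced cells runs into no contradiction.
One valid completion exists (for instance, β γ δ ε α / γ ε β α δ / α δ ε β γ / ε α γ δ β / δ β α γ ε).

Yes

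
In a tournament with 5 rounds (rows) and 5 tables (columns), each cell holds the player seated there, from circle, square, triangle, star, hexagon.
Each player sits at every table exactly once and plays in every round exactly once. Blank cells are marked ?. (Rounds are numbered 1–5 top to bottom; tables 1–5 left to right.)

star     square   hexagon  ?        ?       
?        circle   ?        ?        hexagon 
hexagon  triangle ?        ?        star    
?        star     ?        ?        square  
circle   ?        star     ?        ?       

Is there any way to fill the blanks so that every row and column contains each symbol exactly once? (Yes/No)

No round or table among the givens repeats a symbol, and propagating forced cells runs into no contradiction.
One valid completion exists (for instance, star square hexagon triangle circle / square circle triangle star hexagon / hexagon triangle square circle star / triangle star circle hexagon square / circle hexagon star square triangle).

Yes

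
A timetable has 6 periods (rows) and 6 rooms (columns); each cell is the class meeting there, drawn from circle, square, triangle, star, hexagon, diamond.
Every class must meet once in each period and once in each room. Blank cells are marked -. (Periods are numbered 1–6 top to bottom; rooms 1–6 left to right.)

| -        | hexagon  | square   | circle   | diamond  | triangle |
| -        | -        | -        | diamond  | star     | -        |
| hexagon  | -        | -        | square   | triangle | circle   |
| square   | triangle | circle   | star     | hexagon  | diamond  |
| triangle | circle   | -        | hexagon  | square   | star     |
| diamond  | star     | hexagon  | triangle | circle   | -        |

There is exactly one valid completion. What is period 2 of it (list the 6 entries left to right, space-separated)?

circle square triangle diamond star hexagon

Period 2, room 1: period 2 has {star, diamond} and room 1 has {square, triangle, hexagon, diamond}, leaving only circle.
Period 2, room 2: period 2 has {circle, star, diamond} and room 2 has {circle, triangle, star, hexagon}, leaving only square.
Period 2, room 3: period 2 has {circle, square, star, diamond} and room 3 has {circle, square, hexagon}, leaving only triangle.
Period 2, room 6: period 2 has {circle, square, triangle, star, diamond} and room 6 has {circle, triangle, star, diamond}, leaving only hexagon.
So period 2 reads: circle square triangle diamond star hexagon.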